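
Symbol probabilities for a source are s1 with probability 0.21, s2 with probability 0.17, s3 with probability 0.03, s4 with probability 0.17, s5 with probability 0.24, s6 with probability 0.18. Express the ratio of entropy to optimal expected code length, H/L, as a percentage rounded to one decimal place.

Entropy H = −Σ p log₂ p ≈ 2.4332 bits.
Huffman merges: 3/100+17/100→1/5; 17/100+9/50→7/20; 1/5+21/100→41/100; 6/25+7/20→59/100; 41/100+59/100→1. L = 51/20 ≈ 2.5500.
Efficiency = H/L = 2.4332/2.5500 = 95.4%.

95.4%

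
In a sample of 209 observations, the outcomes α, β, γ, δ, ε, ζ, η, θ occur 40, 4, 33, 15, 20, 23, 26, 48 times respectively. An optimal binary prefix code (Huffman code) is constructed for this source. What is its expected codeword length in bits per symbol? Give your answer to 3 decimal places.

Probabilities are the counts divided by 209.
Repeatedly combine the two least-probable nodes; the expected code length is the sum of the merged weights.
merge 4/209 + 15/209 → 1/11
merge 1/11 + 20/209 → 39/209
merge 23/209 + 26/209 → 49/209
merge 3/19 + 39/209 → 72/209
merge 40/209 + 48/209 → 8/19
merge 49/209 + 72/209 → 11/19
merge 8/19 + 11/19 → 1
L = 1/11 + 39/209 + 49/209 + 72/209 + 8/19 + 11/19 + 1 = 597/209 ≈ 2.856 bits/symbol.

2.856 bits/symbol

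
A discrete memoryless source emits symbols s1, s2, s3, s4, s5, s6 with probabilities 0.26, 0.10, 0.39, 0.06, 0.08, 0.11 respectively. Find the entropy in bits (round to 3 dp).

2.253 bits

H = −Σ pᵢ log₂ pᵢ.
−0.26·log₂(0.26) = 0.5053
−0.10·log₂(0.10) = 0.3322
−0.39·log₂(0.39) = 0.5298
−0.06·log₂(0.06) = 0.2435
−0.08·log₂(0.08) = 0.2915
−0.11·log₂(0.11) = 0.3503
Sum ≈ 2.2526 → 2.253 bits.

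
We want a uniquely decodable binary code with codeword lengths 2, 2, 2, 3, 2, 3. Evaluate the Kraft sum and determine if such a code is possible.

With common denominator 2^3 = 8: Σ 2^(−ℓᵢ) = 2/8 + 2/8 + 2/8 + 1/8 + 2/8 + 1/8 = 10/8 = 1.25.
Kraft's inequality requires Σ ≤ 1; here Σ = 1.25 > 1, so no such prefix code exists.

1.25; no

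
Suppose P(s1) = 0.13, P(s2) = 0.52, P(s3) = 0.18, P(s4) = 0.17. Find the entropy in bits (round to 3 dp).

1.753 bits

H = −Σ pᵢ log₂ pᵢ.
−0.13·log₂(0.13) = 0.3826
−0.52·log₂(0.52) = 0.4906
−0.18·log₂(0.18) = 0.4453
−0.17·log₂(0.17) = 0.4346
Sum ≈ 1.7531 → 1.753 bits.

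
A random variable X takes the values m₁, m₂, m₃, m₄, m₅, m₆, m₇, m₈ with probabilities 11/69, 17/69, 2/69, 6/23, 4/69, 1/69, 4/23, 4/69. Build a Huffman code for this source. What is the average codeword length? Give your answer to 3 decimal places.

Repeatedly combine the two least-probable nodes; the expected code length is the sum of the merged weights.
merge 1/69 + 2/69 → 1/23
merge 1/23 + 4/69 → 7/69
merge 4/69 + 7/69 → 11/69
merge 11/69 + 11/69 → 22/69
merge 4/23 + 17/69 → 29/69
merge 6/23 + 22/69 → 40/69
merge 29/69 + 40/69 → 1
L = 1/23 + 7/69 + 11/69 + 22/69 + 29/69 + 40/69 + 1 = 181/69 ≈ 2.623 bits/symbol.

2.623 bits/symbol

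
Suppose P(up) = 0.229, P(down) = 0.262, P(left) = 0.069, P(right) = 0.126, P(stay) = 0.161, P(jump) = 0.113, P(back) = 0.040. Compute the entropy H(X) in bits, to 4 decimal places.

H = −Σ pᵢ log₂ pᵢ.
−0.229·log₂(0.229) = 0.4870
−0.262·log₂(0.262) = 0.5063
−0.069·log₂(0.069) = 0.2662
−0.126·log₂(0.126) = 0.3766
−0.161·log₂(0.161) = 0.4242
−0.113·log₂(0.113) = 0.3555
−0.040·log₂(0.040) = 0.1858
Sum ≈ 2.6014 → 2.6014 bits.

2.6014 bits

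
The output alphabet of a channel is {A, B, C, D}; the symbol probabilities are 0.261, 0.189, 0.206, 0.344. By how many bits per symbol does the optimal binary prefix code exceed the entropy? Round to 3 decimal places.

Entropy H = −Σ p log₂ p ≈ 1.9592 bits.
Huffman merges: 189/1000+103/500→79/200; 261/1000+43/125→121/200; 79/200+121/200→1. L = 2 ≈ 2.0000.
L − H = 2.0000 − 1.9592 = 0.041 bits.

0.041 bits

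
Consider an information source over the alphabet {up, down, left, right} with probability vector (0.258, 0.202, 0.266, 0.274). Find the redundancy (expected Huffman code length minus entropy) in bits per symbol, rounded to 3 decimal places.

0.010 bits

Entropy H = −Σ p log₂ p ≈ 1.9904 bits.
Huffman merges: 101/500+129/500→23/50; 133/500+137/500→27/50; 23/50+27/50→1. L = 2 ≈ 2.0000.
L − H = 2.0000 − 1.9904 = 0.010 bits.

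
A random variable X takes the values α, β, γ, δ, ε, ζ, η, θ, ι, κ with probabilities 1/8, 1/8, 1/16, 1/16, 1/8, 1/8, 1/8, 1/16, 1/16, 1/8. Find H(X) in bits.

3.25 bits

Each probability is a power of 1/2, so log₂(1/p) is an integer.
H = Σ p·log₂(1/p) = 1/8·3 + 1/8·3 + 1/16·4 + 1/16·4 + 1/8·3 + 1/8·3 + 1/8·3 + 1/16·4 + 1/16·4 + 1/8·3 = 3.25 bits.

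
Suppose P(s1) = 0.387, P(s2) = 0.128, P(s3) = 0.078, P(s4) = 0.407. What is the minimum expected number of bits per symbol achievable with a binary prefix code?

1.799 bits/symbol

Repeatedly combine the two least-probable nodes; the expected code length is the sum of the merged weights.
merge 39/500 + 16/125 → 103/500
merge 103/500 + 387/1000 → 593/1000
merge 407/1000 + 593/1000 → 1
L = 103/500 + 593/1000 + 1 = 1799/1000 = 1.799 bits/symbol.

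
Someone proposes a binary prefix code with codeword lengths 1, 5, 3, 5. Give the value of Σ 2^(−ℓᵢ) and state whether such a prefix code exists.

With common denominator 2^5 = 32: Σ 2^(−ℓᵢ) = 16/32 + 1/32 + 4/32 + 1/32 = 22/32 = 0.6875.
Kraft's inequality requires Σ ≤ 1; here Σ = 0.6875 ≤ 1, so such a prefix code exists.

0.6875; yes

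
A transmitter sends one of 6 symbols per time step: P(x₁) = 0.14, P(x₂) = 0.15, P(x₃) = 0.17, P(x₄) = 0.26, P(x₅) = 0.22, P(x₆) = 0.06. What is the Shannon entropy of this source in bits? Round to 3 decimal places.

H = −Σ pᵢ log₂ pᵢ.
−0.14·log₂(0.14) = 0.3971
−0.15·log₂(0.15) = 0.4105
−0.17·log₂(0.17) = 0.4346
−0.26·log₂(0.26) = 0.5053
−0.22·log₂(0.22) = 0.4806
−0.06·log₂(0.06) = 0.2435
Sum ≈ 2.4716 → 2.472 bits.

2.472 bits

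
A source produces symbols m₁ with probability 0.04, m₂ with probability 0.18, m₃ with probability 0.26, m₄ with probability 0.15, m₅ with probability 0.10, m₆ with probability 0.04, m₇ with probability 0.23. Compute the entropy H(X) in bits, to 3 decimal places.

2.553 bits

H = −Σ pᵢ log₂ pᵢ.
−0.04·log₂(0.04) = 0.1858
−0.18·log₂(0.18) = 0.4453
−0.26·log₂(0.26) = 0.5053
−0.15·log₂(0.15) = 0.4105
−0.10·log₂(0.10) = 0.3322
−0.04·log₂(0.04) = 0.1858
−0.23·log₂(0.23) = 0.4877
Sum ≈ 2.5525 → 2.553 bits.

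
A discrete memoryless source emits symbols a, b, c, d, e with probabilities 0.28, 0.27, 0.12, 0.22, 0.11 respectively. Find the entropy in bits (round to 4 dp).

2.2222 bits

H = −Σ pᵢ log₂ pᵢ.
−0.28·log₂(0.28) = 0.5142
−0.27·log₂(0.27) = 0.5100
−0.12·log₂(0.12) = 0.3671
−0.22·log₂(0.22) = 0.4806
−0.11·log₂(0.11) = 0.3503
Sum ≈ 2.2222 → 2.2222 bits.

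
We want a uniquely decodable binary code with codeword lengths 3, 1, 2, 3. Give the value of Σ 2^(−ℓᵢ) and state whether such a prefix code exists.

1; yes

With common denominator 2^3 = 8: Σ 2^(−ℓᵢ) = 1/8 + 4/8 + 2/8 + 1/8 = 8/8 = 1.
Kraft's inequality requires Σ ≤ 1; here Σ = 1 ≤ 1, so such a prefix code exists.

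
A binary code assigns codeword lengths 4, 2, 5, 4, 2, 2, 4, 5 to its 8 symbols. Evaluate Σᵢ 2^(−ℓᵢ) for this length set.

1

With common denominator 2^5 = 32: Σ 2^(−ℓᵢ) = 2/32 + 8/32 + 1/32 + 2/32 + 8/32 + 8/32 + 2/32 + 1/32 = 32/32 = 1.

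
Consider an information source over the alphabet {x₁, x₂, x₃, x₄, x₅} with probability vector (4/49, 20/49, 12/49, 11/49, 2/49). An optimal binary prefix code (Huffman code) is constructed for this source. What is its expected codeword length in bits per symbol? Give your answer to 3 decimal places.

2.061 bits/symbol

Repeatedly combine the two least-probable nodes; the expected code length is the sum of the merged weights.
merge 2/49 + 4/49 → 6/49
merge 6/49 + 11/49 → 17/49
merge 12/49 + 17/49 → 29/49
merge 20/49 + 29/49 → 1
L = 6/49 + 17/49 + 29/49 + 1 = 101/49 ≈ 2.061 bits/symbol.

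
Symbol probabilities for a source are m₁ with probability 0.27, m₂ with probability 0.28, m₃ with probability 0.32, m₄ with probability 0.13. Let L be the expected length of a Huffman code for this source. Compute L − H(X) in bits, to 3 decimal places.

Entropy H = −Σ p log₂ p ≈ 1.9329 bits.
Huffman merges: 13/100+27/100→2/5; 7/25+8/25→3/5; 2/5+3/5→1. L = 2 ≈ 2.0000.
L − H = 2.0000 − 1.9329 = 0.067 bits.

0.067 bits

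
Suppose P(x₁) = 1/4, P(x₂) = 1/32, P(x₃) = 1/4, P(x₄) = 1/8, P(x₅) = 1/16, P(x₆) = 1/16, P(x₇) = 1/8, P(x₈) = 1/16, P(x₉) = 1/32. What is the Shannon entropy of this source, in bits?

2.8125 bits

Each probability is a power of 1/2, so log₂(1/p) is an integer.
H = Σ p·log₂(1/p) = 1/4·2 + 1/32·5 + 1/4·2 + 1/8·3 + 1/16·4 + 1/16·4 + 1/8·3 + 1/16·4 + 1/32·5 = 2.8125 bits.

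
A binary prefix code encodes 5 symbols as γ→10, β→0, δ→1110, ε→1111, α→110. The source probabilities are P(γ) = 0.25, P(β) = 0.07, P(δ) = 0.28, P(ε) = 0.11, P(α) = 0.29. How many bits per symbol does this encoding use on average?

L̄ = Σ pᵢ·ℓᵢ = 0.25·2 + 0.07·1 + 0.28·4 + 0.11·4 + 0.29·3 = 3 bits/symbol.

3 bits/symbol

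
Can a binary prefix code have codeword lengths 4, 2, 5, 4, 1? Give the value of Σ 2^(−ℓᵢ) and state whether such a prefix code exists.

With common denominator 2^5 = 32: Σ 2^(−ℓᵢ) = 2/32 + 8/32 + 1/32 + 2/32 + 16/32 = 29/32 = 0.90625.
Kraft's inequality requires Σ ≤ 1; here Σ = 0.90625 ≤ 1, so such a prefix code exists.

0.90625; yes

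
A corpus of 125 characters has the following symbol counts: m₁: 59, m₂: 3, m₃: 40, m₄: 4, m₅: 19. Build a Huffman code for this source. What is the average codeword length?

1.792 bits/symbol

Probabilities are the counts divided by 125.
Repeatedly combine the two least-probable nodes; the expected code length is the sum of the merged weights.
merge 3/125 + 4/125 → 7/125
merge 7/125 + 19/125 → 26/125
merge 26/125 + 8/25 → 66/125
merge 59/125 + 66/125 → 1
L = 7/125 + 26/125 + 66/125 + 1 = 224/125 = 1.792 bits/symbol.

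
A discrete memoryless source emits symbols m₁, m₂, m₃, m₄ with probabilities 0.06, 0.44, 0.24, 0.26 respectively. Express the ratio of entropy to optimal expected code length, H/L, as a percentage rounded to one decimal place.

Entropy H = −Σ p log₂ p ≈ 1.7641 bits.
Huffman merges: 3/50+6/25→3/10; 13/50+3/10→14/25; 11/25+14/25→1. L = 93/50 ≈ 1.8600.
Efficiency = H/L = 1.7641/1.8600 = 94.8%.

94.8%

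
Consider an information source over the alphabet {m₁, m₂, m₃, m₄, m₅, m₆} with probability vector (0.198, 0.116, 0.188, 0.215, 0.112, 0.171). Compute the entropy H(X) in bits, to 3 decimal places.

2.543 bits

H = −Σ pᵢ log₂ pᵢ.
−0.198·log₂(0.198) = 0.4626
−0.116·log₂(0.116) = 0.3605
−0.188·log₂(0.188) = 0.4533
−0.215·log₂(0.215) = 0.4768
−0.112·log₂(0.112) = 0.3537
−0.171·log₂(0.171) = 0.4357
Sum ≈ 2.5426 → 2.543 bits.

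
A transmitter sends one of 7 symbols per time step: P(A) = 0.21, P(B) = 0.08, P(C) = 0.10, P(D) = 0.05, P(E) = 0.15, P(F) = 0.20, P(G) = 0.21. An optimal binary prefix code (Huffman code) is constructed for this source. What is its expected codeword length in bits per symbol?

2.71 bits/symbol

Repeatedly combine the two least-probable nodes; the expected code length is the sum of the merged weights.
merge 1/20 + 2/25 → 13/100
merge 1/10 + 13/100 → 23/100
merge 3/20 + 1/5 → 7/20
merge 21/100 + 21/100 → 21/50
merge 23/100 + 7/20 → 29/50
merge 21/50 + 29/50 → 1
L = 13/100 + 23/100 + 7/20 + 21/50 + 29/50 + 1 = 271/100 = 2.71 bits/symbol.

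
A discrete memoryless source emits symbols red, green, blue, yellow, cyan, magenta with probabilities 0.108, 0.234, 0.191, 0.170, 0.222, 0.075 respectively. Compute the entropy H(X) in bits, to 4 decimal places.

2.4902 bits

H = −Σ pᵢ log₂ pᵢ.
−0.108·log₂(0.108) = 0.3468
−0.234·log₂(0.234) = 0.4903
−0.191·log₂(0.191) = 0.4562
−0.170·log₂(0.170) = 0.4346
−0.222·log₂(0.222) = 0.4820
−0.075·log₂(0.075) = 0.2803
Sum ≈ 2.4902 → 2.4902 bits.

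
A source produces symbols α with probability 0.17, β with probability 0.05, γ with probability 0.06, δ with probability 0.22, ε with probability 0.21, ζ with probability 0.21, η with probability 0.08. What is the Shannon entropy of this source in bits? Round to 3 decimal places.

2.612 bits

H = −Σ pᵢ log₂ pᵢ.
−0.17·log₂(0.17) = 0.4346
−0.05·log₂(0.05) = 0.2161
−0.06·log₂(0.06) = 0.2435
−0.22·log₂(0.22) = 0.4806
−0.21·log₂(0.21) = 0.4728
−0.21·log₂(0.21) = 0.4728
−0.08·log₂(0.08) = 0.2915
Sum ≈ 2.6119 → 2.612 bits.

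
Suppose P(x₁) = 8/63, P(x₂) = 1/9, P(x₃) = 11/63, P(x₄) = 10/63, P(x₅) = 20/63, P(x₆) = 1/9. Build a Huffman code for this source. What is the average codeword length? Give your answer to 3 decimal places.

2.508 bits/symbol

Repeatedly combine the two least-probable nodes; the expected code length is the sum of the merged weights.
merge 1/9 + 1/9 → 2/9
merge 8/63 + 10/63 → 2/7
merge 11/63 + 2/9 → 25/63
merge 2/7 + 20/63 → 38/63
merge 25/63 + 38/63 → 1
L = 2/9 + 2/7 + 25/63 + 38/63 + 1 = 158/63 ≈ 2.508 bits/symbol.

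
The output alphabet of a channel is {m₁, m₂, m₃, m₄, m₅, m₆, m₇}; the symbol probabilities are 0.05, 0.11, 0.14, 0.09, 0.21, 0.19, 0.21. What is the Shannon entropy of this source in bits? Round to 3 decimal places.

2.677 bits

H = −Σ pᵢ log₂ pᵢ.
−0.05·log₂(0.05) = 0.2161
−0.11·log₂(0.11) = 0.3503
−0.14·log₂(0.14) = 0.3971
−0.09·log₂(0.09) = 0.3127
−0.21·log₂(0.21) = 0.4728
−0.19·log₂(0.19) = 0.4552
−0.21·log₂(0.21) = 0.4728
Sum ≈ 2.6770 → 2.677 bits.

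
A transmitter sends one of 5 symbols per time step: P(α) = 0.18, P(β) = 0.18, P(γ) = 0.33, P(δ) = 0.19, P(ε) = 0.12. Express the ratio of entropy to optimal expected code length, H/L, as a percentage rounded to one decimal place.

97.4%

Entropy H = −Σ p log₂ p ≈ 2.2407 bits.
Huffman merges: 3/25+9/50→3/10; 9/50+19/100→37/100; 3/10+33/100→63/100; 37/100+63/100→1. L = 23/10 ≈ 2.3000.
Efficiency = H/L = 2.2407/2.3000 = 97.4%.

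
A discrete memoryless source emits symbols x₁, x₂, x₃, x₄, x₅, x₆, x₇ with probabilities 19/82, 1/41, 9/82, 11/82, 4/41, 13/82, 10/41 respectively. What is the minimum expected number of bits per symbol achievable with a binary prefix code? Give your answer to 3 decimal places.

Repeatedly combine the two least-probable nodes; the expected code length is the sum of the merged weights.
merge 1/41 + 4/41 → 5/41
merge 9/82 + 5/41 → 19/82
merge 11/82 + 13/82 → 12/41
merge 19/82 + 19/82 → 19/41
merge 10/41 + 12/41 → 22/41
merge 19/41 + 22/41 → 1
L = 5/41 + 19/82 + 12/41 + 19/41 + 22/41 + 1 = 217/82 ≈ 2.646 bits/symbol.

2.646 bits/symbol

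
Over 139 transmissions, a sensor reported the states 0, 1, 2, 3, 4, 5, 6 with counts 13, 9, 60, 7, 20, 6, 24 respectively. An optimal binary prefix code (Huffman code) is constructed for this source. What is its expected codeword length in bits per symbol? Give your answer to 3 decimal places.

Probabilities are the counts divided by 139.
Repeatedly combine the two least-probable nodes; the expected code length is the sum of the merged weights.
merge 6/139 + 7/139 → 13/139
merge 9/139 + 13/139 → 22/139
merge 13/139 + 20/139 → 33/139
merge 22/139 + 24/139 → 46/139
merge 33/139 + 46/139 → 79/139
merge 60/139 + 79/139 → 1
L = 13/139 + 22/139 + 33/139 + 46/139 + 79/139 + 1 = 332/139 ≈ 2.388 bits/symbol.

2.388 bits/symbol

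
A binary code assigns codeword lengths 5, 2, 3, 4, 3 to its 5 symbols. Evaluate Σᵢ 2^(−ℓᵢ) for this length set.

With common denominator 2^5 = 32: Σ 2^(−ℓᵢ) = 1/32 + 8/32 + 4/32 + 2/32 + 4/32 = 19/32 = 0.59375.

0.59375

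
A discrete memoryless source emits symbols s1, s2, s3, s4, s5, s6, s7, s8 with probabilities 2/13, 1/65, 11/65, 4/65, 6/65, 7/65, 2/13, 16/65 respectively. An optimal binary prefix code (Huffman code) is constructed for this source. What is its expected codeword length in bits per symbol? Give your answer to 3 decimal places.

2.831 bits/symbol

Repeatedly combine the two least-probable nodes; the expected code length is the sum of the merged weights.
merge 1/65 + 4/65 → 1/13
merge 1/13 + 6/65 → 11/65
merge 7/65 + 2/13 → 17/65
merge 2/13 + 11/65 → 21/65
merge 11/65 + 16/65 → 27/65
merge 17/65 + 21/65 → 38/65
merge 27/65 + 38/65 → 1
L = 1/13 + 11/65 + 17/65 + 21/65 + 27/65 + 38/65 + 1 = 184/65 ≈ 2.831 bits/symbol.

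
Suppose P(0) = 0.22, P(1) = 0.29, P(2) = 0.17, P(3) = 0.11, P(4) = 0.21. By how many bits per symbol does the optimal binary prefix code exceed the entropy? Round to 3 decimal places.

Entropy H = −Σ p log₂ p ≈ 2.2562 bits.
Huffman merges: 11/100+17/100→7/25; 21/100+11/50→43/100; 7/25+29/100→57/100; 43/100+57/100→1. L = 57/25 ≈ 2.2800.
L − H = 2.2800 − 2.2562 = 0.024 bits.

0.024 bits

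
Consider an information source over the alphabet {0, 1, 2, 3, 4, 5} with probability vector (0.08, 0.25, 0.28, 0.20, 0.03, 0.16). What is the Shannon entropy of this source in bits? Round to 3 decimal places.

2.345 bits

H = −Σ pᵢ log₂ pᵢ.
−0.08·log₂(0.08) = 0.2915
−0.25·log₂(0.25) = 0.5000
−0.28·log₂(0.28) = 0.5142
−0.20·log₂(0.20) = 0.4644
−0.03·log₂(0.03) = 0.1518
−0.16·log₂(0.16) = 0.4230
Sum ≈ 2.3449 → 2.345 bits.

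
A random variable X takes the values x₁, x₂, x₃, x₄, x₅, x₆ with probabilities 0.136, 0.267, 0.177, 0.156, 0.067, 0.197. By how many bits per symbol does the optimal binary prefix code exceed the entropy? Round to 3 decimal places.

Entropy H = −Σ p log₂ p ≈ 2.4834 bits.
Huffman merges: 67/1000+17/125→203/1000; 39/250+177/1000→333/1000; 197/1000+203/1000→2/5; 267/1000+333/1000→3/5; 2/5+3/5→1. L = 317/125 ≈ 2.5360.
L − H = 2.5360 − 2.4834 = 0.053 bits.

0.053 bits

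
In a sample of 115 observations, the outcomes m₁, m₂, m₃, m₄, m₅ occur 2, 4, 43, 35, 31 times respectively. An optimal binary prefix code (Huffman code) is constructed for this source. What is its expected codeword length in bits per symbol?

2 bits/symbol

Probabilities are the counts divided by 115.
Repeatedly combine the two least-probable nodes; the expected code length is the sum of the merged weights.
merge 2/115 + 4/115 → 6/115
merge 6/115 + 31/115 → 37/115
merge 7/23 + 37/115 → 72/115
merge 43/115 + 72/115 → 1
L = 6/115 + 37/115 + 72/115 + 1 = 2 bits/symbol.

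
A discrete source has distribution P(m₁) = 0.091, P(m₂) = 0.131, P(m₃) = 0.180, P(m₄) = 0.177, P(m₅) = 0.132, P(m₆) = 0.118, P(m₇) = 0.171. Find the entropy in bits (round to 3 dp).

H = −Σ pᵢ log₂ pᵢ.
−0.091·log₂(0.091) = 0.3147
−0.131·log₂(0.131) = 0.3841
−0.180·log₂(0.180) = 0.4453
−0.177·log₂(0.177) = 0.4422
−0.132·log₂(0.132) = 0.3856
−0.118·log₂(0.118) = 0.3638
−0.171·log₂(0.171) = 0.4357
Sum ≈ 2.7714 → 2.771 bits.

2.771 bits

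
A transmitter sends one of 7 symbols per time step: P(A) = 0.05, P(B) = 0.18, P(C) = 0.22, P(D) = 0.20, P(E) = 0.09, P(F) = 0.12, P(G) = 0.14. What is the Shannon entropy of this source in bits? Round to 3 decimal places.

H = −Σ pᵢ log₂ pᵢ.
−0.05·log₂(0.05) = 0.2161
−0.18·log₂(0.18) = 0.4453
−0.22·log₂(0.22) = 0.4806
−0.20·log₂(0.20) = 0.4644
−0.09·log₂(0.09) = 0.3127
−0.12·log₂(0.12) = 0.3671
−0.14·log₂(0.14) = 0.3971
Sum ≈ 2.6832 → 2.683 bits.

2.683 bits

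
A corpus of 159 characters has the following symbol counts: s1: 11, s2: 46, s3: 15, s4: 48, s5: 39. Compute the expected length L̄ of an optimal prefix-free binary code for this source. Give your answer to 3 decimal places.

2.164 bits/symbol

Probabilities are the counts divided by 159.
Repeatedly combine the two least-probable nodes; the expected code length is the sum of the merged weights.
merge 11/159 + 5/53 → 26/159
merge 26/159 + 13/53 → 65/159
merge 46/159 + 16/53 → 94/159
merge 65/159 + 94/159 → 1
L = 26/159 + 65/159 + 94/159 + 1 = 344/159 ≈ 2.164 bits/symbol.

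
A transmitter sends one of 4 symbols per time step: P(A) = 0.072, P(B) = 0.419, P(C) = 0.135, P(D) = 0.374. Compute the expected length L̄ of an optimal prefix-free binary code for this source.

Repeatedly combine the two least-probable nodes; the expected code length is the sum of the merged weights.
merge 9/125 + 27/200 → 207/1000
merge 207/1000 + 187/500 → 581/1000
merge 419/1000 + 581/1000 → 1
L = 207/1000 + 581/1000 + 1 = 447/250 = 1.788 bits/symbol.

1.788 bits/symbol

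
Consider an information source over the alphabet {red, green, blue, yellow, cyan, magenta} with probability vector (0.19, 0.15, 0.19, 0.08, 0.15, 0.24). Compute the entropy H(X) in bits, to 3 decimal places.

2.517 bits

H = −Σ pᵢ log₂ pᵢ.
−0.19·log₂(0.19) = 0.4552
−0.15·log₂(0.15) = 0.4105
−0.19·log₂(0.19) = 0.4552
−0.08·log₂(0.08) = 0.2915
−0.15·log₂(0.15) = 0.4105
−0.24·log₂(0.24) = 0.4941
Sum ≈ 2.5172 → 2.517 bits.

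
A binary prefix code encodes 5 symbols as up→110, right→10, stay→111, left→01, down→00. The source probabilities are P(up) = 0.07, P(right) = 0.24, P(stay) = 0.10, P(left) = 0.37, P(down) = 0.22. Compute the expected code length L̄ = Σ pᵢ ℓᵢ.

2.17 bits/symbol

L̄ = Σ pᵢ·ℓᵢ = 0.07·3 + 0.24·2 + 0.10·3 + 0.37·2 + 0.22·2 = 2.17 bits/symbol.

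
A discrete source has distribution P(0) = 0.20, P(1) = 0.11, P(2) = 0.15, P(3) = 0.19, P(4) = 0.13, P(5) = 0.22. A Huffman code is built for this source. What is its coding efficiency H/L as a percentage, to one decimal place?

Entropy H = −Σ p log₂ p ≈ 2.5437 bits.
Huffman merges: 11/100+13/100→6/25; 3/20+19/100→17/50; 1/5+11/50→21/50; 6/25+17/50→29/50; 21/50+29/50→1. L = 129/50 ≈ 2.5800.
Efficiency = H/L = 2.5437/2.5800 = 98.6%.

98.6%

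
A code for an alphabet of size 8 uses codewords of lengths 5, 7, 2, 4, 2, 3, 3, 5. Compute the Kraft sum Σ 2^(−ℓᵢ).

0.8828125

With common denominator 2^7 = 128: Σ 2^(−ℓᵢ) = 4/128 + 1/128 + 32/128 + 8/128 + 32/128 + 16/128 + 16/128 + 4/128 = 113/128 = 0.8828125.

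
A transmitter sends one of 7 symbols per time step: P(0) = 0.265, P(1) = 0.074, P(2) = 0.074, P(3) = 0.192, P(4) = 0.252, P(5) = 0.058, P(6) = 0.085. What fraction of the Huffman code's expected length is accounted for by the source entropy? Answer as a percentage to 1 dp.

Entropy H = −Σ p log₂ p ≈ 2.5624 bits.
Huffman merges: 29/500+37/500→33/250; 37/500+17/200→159/1000; 33/250+159/1000→291/1000; 24/125+63/250→111/250; 53/200+291/1000→139/250; 111/250+139/250→1. L = 1291/500 ≈ 2.5820.
Efficiency = H/L = 2.5624/2.5820 = 99.2%.

99.2%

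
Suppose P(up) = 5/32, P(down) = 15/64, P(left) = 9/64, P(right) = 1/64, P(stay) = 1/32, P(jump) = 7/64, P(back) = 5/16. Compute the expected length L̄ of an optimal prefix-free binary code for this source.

Repeatedly combine the two least-probable nodes; the expected code length is the sum of the merged weights.
merge 1/64 + 1/32 → 3/64
merge 3/64 + 7/64 → 5/32
merge 9/64 + 5/32 → 19/64
merge 5/32 + 15/64 → 25/64
merge 19/64 + 5/16 → 39/64
merge 25/64 + 39/64 → 1
L = 3/64 + 5/32 + 19/64 + 25/64 + 39/64 + 1 = 5/2 = 2.5 bits/symbol.

2.5 bits/symbol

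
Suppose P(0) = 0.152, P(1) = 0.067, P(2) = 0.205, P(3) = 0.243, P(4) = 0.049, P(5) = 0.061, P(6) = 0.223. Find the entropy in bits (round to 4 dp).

2.5812 bits

H = −Σ pᵢ log₂ pᵢ.
−0.152·log₂(0.152) = 0.4131
−0.067·log₂(0.067) = 0.2613
−0.205·log₂(0.205) = 0.4687
−0.243·log₂(0.243) = 0.4960
−0.049·log₂(0.049) = 0.2132
−0.061·log₂(0.061) = 0.2461
−0.223·log₂(0.223) = 0.4828
Sum ≈ 2.5812 → 2.5812 bits.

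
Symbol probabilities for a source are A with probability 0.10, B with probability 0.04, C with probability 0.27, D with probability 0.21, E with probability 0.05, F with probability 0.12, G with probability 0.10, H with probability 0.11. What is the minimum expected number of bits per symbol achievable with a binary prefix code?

2.8 bits/symbol

Repeatedly combine the two least-probable nodes; the expected code length is the sum of the merged weights.
merge 1/25 + 1/20 → 9/100
merge 9/100 + 1/10 → 19/100
merge 1/10 + 11/100 → 21/100
merge 3/25 + 19/100 → 31/100
merge 21/100 + 21/100 → 21/50
merge 27/100 + 31/100 → 29/50
merge 21/50 + 29/50 → 1
L = 9/100 + 19/100 + 21/100 + 31/100 + 21/50 + 29/50 + 1 = 14/5 = 2.8 bits/symbol.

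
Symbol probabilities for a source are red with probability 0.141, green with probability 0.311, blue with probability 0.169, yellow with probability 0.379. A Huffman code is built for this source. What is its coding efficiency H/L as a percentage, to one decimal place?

Entropy H = −Σ p log₂ p ≈ 1.8865 bits.
Huffman merges: 141/1000+169/1000→31/100; 31/100+311/1000→621/1000; 379/1000+621/1000→1. L = 1931/1000 ≈ 1.9310.
Efficiency = H/L = 1.8865/1.9310 = 97.7%.

97.7%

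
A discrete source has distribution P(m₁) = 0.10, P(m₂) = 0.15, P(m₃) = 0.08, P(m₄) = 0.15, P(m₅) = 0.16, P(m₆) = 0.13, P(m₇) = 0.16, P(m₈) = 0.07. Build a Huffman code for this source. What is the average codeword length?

2.99 bits/symbol

Repeatedly combine the two least-probable nodes; the expected code length is the sum of the merged weights.
merge 7/100 + 2/25 → 3/20
merge 1/10 + 13/100 → 23/100
merge 3/20 + 3/20 → 3/10
merge 3/20 + 4/25 → 31/100
merge 4/25 + 23/100 → 39/100
merge 3/10 + 31/100 → 61/100
merge 39/100 + 61/100 → 1
L = 3/20 + 23/100 + 3/10 + 31/100 + 39/100 + 61/100 + 1 = 299/100 = 2.99 bits/symbol.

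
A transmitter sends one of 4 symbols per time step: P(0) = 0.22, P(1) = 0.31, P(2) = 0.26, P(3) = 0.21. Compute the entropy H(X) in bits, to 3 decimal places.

H = −Σ pᵢ log₂ pᵢ.
−0.22·log₂(0.22) = 0.4806
−0.31·log₂(0.31) = 0.5238
−0.26·log₂(0.26) = 0.5053
−0.21·log₂(0.21) = 0.4728
Sum ≈ 1.9825 → 1.982 bits.

1.982 bits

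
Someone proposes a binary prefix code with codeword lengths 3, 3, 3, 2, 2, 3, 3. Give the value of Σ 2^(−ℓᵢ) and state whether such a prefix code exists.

1.125; no

With common denominator 2^3 = 8: Σ 2^(−ℓᵢ) = 1/8 + 1/8 + 1/8 + 2/8 + 2/8 + 1/8 + 1/8 = 9/8 = 1.125.
Kraft's inequality requires Σ ≤ 1; here Σ = 1.125 > 1, so no such prefix code exists.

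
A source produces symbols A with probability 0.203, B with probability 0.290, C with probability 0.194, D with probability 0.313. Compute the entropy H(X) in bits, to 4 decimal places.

H = −Σ pᵢ log₂ pᵢ.
−0.203·log₂(0.203) = 0.4670
−0.290·log₂(0.290) = 0.5179
−0.194·log₂(0.194) = 0.4590
−0.313·log₂(0.313) = 0.5245
Sum ≈ 1.9684 → 1.9684 bits.

1.9684 bits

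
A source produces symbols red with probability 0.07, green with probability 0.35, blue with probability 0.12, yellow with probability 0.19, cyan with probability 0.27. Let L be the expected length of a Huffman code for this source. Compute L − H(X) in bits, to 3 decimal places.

0.059 bits

Entropy H = −Σ p log₂ p ≈ 2.1310 bits.
Huffman merges: 7/100+3/25→19/100; 19/100+19/100→19/50; 27/100+7/20→31/50; 19/50+31/50→1. L = 219/100 ≈ 2.1900.
L − H = 2.1900 − 2.1310 = 0.059 bits.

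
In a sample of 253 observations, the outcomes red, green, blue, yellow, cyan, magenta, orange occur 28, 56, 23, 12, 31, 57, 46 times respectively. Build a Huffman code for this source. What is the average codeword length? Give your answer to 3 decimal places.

Probabilities are the counts divided by 253.
Repeatedly combine the two least-probable nodes; the expected code length is the sum of the merged weights.
merge 12/253 + 1/11 → 35/253
merge 28/253 + 31/253 → 59/253
merge 35/253 + 2/11 → 81/253
merge 56/253 + 57/253 → 113/253
merge 59/253 + 81/253 → 140/253
merge 113/253 + 140/253 → 1
L = 35/253 + 59/253 + 81/253 + 113/253 + 140/253 + 1 = 681/253 ≈ 2.692 bits/symbol.

2.692 bits/symbol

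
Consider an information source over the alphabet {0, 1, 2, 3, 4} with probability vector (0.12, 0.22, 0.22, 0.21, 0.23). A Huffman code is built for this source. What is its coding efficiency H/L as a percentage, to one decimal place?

Entropy H = −Σ p log₂ p ≈ 2.2887 bits.
Huffman merges: 3/25+21/100→33/100; 11/50+11/50→11/25; 23/100+33/100→14/25; 11/25+14/25→1. L = 233/100 ≈ 2.3300.
Efficiency = H/L = 2.2887/2.3300 = 98.2%.

98.2%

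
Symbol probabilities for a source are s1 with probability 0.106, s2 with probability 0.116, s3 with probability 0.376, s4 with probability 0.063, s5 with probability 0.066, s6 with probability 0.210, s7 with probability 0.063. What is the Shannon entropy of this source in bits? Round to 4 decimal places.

2.4685 bits

H = −Σ pᵢ log₂ pᵢ.
−0.106·log₂(0.106) = 0.3432
−0.116·log₂(0.116) = 0.3605
−0.376·log₂(0.376) = 0.5306
−0.063·log₂(0.063) = 0.2513
−0.066·log₂(0.066) = 0.2588
−0.210·log₂(0.210) = 0.4728
−0.063·log₂(0.063) = 0.2513
Sum ≈ 2.4685 → 2.4685 bits.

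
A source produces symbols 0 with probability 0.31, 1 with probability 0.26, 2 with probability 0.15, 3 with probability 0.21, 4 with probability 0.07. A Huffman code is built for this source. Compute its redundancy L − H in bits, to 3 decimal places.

0.039 bits

Entropy H = −Σ p log₂ p ≈ 2.1810 bits.
Huffman merges: 7/100+3/20→11/50; 21/100+11/50→43/100; 13/50+31/100→57/100; 43/100+57/100→1. L = 111/50 ≈ 2.2200.
L − H = 2.2200 − 2.1810 = 0.039 bits.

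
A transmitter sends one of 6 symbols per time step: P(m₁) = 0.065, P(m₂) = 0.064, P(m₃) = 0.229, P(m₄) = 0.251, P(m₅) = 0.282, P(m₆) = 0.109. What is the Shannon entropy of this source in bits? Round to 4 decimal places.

H = −Σ pᵢ log₂ pᵢ.
−0.065·log₂(0.065) = 0.2563
−0.064·log₂(0.064) = 0.2538
−0.229·log₂(0.229) = 0.4870
−0.251·log₂(0.251) = 0.5006
−0.282·log₂(0.282) = 0.5150
−0.109·log₂(0.109) = 0.3485
Sum ≈ 2.3612 → 2.3612 bits.

2.3612 bits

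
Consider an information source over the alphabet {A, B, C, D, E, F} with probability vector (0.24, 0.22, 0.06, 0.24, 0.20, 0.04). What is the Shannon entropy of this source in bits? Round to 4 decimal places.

H = −Σ pᵢ log₂ pᵢ.
−0.24·log₂(0.24) = 0.4941
−0.22·log₂(0.22) = 0.4806
−0.06·log₂(0.06) = 0.2435
−0.24·log₂(0.24) = 0.4941
−0.20·log₂(0.20) = 0.4644
−0.04·log₂(0.04) = 0.1858
Sum ≈ 2.3625 → 2.3625 bits.

2.3625 bits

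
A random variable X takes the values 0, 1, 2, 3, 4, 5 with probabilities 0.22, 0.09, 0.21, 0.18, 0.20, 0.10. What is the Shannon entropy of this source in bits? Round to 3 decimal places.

2.508 bits

H = −Σ pᵢ log₂ pᵢ.
−0.22·log₂(0.22) = 0.4806
−0.09·log₂(0.09) = 0.3127
−0.21·log₂(0.21) = 0.4728
−0.18·log₂(0.18) = 0.4453
−0.20·log₂(0.20) = 0.4644
−0.10·log₂(0.10) = 0.3322
Sum ≈ 2.5079 → 2.508 bits.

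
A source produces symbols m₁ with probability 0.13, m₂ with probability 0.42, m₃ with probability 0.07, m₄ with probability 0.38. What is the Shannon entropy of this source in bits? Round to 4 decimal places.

1.7073 bits

H = −Σ pᵢ log₂ pᵢ.
−0.13·log₂(0.13) = 0.3826
−0.42·log₂(0.42) = 0.5256
−0.07·log₂(0.07) = 0.2686
−0.38·log₂(0.38) = 0.5305
Sum ≈ 1.7073 → 1.7073 bits.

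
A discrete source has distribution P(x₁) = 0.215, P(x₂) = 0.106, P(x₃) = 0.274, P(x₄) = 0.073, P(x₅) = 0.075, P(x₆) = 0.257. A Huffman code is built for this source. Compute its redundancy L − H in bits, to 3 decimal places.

0.011 bits

Entropy H = −Σ p log₂ p ≈ 2.3914 bits.
Huffman merges: 73/1000+3/40→37/250; 53/500+37/250→127/500; 43/200+127/500→469/1000; 257/1000+137/500→531/1000; 469/1000+531/1000→1. L = 1201/500 ≈ 2.4020.
L − H = 2.4020 − 2.3914 = 0.011 bits.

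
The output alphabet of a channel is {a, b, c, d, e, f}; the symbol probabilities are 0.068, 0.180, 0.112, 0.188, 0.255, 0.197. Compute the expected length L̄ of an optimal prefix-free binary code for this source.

Repeatedly combine the two least-probable nodes; the expected code length is the sum of the merged weights.
merge 17/250 + 14/125 → 9/50
merge 9/50 + 9/50 → 9/25
merge 47/250 + 197/1000 → 77/200
merge 51/200 + 9/25 → 123/200
merge 77/200 + 123/200 → 1
L = 9/50 + 9/25 + 77/200 + 123/200 + 1 = 127/50 = 2.54 bits/symbol.

2.54 bits/symbol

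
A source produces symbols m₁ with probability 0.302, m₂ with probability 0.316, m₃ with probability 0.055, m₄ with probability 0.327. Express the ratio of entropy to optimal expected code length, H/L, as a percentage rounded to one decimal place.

90.2%

Entropy H = −Σ p log₂ p ≈ 1.8043 bits.
Huffman merges: 11/200+151/500→357/1000; 79/250+327/1000→643/1000; 357/1000+643/1000→1. L = 2 ≈ 2.0000.
Efficiency = H/L = 1.8043/2.0000 = 90.2%.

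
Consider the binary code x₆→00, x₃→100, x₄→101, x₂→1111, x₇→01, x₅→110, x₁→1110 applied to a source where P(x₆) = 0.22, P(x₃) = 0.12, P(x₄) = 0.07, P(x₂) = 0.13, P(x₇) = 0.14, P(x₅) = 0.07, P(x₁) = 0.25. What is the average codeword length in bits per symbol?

L̄ = Σ pᵢ·ℓᵢ = 0.22·2 + 0.12·3 + 0.07·3 + 0.13·4 + 0.14·2 + 0.07·3 + 0.25·4 = 3.02 bits/symbol.

3.02 bits/symbol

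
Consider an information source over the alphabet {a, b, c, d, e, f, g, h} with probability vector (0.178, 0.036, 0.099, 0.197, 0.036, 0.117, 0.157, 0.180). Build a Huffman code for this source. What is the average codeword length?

Repeatedly combine the two least-probable nodes; the expected code length is the sum of the merged weights.
merge 9/250 + 9/250 → 9/125
merge 9/125 + 99/1000 → 171/1000
merge 117/1000 + 157/1000 → 137/500
merge 171/1000 + 89/500 → 349/1000
merge 9/50 + 197/1000 → 377/1000
merge 137/500 + 349/1000 → 623/1000
merge 377/1000 + 623/1000 → 1
L = 9/125 + 171/1000 + 137/500 + 349/1000 + 377/1000 + 623/1000 + 1 = 1433/500 = 2.866 bits/symbol.

2.866 bits/symbol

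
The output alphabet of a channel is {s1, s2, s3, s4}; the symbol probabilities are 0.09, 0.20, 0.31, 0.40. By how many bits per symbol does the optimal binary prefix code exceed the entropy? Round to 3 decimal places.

Entropy H = −Σ p log₂ p ≈ 1.8296 bits.
Huffman merges: 9/100+1/5→29/100; 29/100+31/100→3/5; 2/5+3/5→1. L = 189/100 ≈ 1.8900.
L − H = 1.8900 − 1.8296 = 0.060 bits.

0.060 bits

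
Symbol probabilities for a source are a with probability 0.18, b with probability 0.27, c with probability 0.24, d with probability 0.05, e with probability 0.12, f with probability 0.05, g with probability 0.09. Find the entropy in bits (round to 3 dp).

2.561 bits

H = −Σ pᵢ log₂ pᵢ.
−0.18·log₂(0.18) = 0.4453
−0.27·log₂(0.27) = 0.5100
−0.24·log₂(0.24) = 0.4941
−0.05·log₂(0.05) = 0.2161
−0.12·log₂(0.12) = 0.3671
−0.05·log₂(0.05) = 0.2161
−0.09·log₂(0.09) = 0.3127
Sum ≈ 2.5614 → 2.561 bits.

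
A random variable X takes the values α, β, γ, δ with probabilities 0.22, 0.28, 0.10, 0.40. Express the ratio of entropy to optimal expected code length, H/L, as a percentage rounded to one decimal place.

Entropy H = −Σ p log₂ p ≈ 1.8558 bits.
Huffman merges: 1/10+11/50→8/25; 7/25+8/25→3/5; 2/5+3/5→1. L = 48/25 ≈ 1.9200.
Efficiency = H/L = 1.8558/1.9200 = 96.7%.

96.7%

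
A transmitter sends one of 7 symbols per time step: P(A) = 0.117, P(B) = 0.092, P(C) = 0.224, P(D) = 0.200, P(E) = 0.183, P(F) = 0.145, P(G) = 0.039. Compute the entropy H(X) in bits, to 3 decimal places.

H = −Σ pᵢ log₂ pᵢ.
−0.117·log₂(0.117) = 0.3622
−0.092·log₂(0.092) = 0.3167
−0.224·log₂(0.224) = 0.4835
−0.200·log₂(0.200) = 0.4644
−0.183·log₂(0.183) = 0.4484
−0.145·log₂(0.145) = 0.4040
−0.039·log₂(0.039) = 0.1825
Sum ≈ 2.6616 → 2.662 bits.

2.662 bits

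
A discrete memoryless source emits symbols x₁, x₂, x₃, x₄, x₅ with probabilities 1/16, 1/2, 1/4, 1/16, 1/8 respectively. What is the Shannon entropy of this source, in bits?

Each probability is a power of 1/2, so log₂(1/p) is an integer.
H = Σ p·log₂(1/p) = 1/16·4 + 1/2·1 + 1/4·2 + 1/16·4 + 1/8·3 = 1.875 bits.

1.875 bits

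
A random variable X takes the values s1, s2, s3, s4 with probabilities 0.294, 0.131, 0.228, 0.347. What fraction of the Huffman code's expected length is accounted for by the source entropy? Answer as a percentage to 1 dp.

Entropy H = −Σ p log₂ p ≈ 1.9195 bits.
Huffman merges: 131/1000+57/250→359/1000; 147/500+347/1000→641/1000; 359/1000+641/1000→1. L = 2 ≈ 2.0000.
Efficiency = H/L = 1.9195/2.0000 = 96.0%.

96.0%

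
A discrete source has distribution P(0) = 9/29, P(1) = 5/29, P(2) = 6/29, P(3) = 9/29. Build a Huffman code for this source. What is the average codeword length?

2 bits/symbol

Repeatedly combine the two least-probable nodes; the expected code length is the sum of the merged weights.
merge 5/29 + 6/29 → 11/29
merge 9/29 + 9/29 → 18/29
merge 11/29 + 18/29 → 1
L = 11/29 + 18/29 + 1 = 2 bits/symbol.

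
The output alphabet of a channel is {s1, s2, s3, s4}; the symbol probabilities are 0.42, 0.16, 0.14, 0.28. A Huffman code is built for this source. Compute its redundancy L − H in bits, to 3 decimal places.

0.020 bits

Entropy H = −Σ p log₂ p ≈ 1.8600 bits.
Huffman merges: 7/50+4/25→3/10; 7/25+3/10→29/50; 21/50+29/50→1. L = 47/25 ≈ 1.8800.
L − H = 1.8800 − 1.8600 = 0.020 bits.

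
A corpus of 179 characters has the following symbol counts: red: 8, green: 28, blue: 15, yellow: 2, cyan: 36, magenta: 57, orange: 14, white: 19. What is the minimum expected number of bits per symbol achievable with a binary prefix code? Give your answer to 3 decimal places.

Probabilities are the counts divided by 179.
Repeatedly combine the two least-probable nodes; the expected code length is the sum of the merged weights.
merge 2/179 + 8/179 → 10/179
merge 10/179 + 14/179 → 24/179
merge 15/179 + 19/179 → 34/179
merge 24/179 + 28/179 → 52/179
merge 34/179 + 36/179 → 70/179
merge 52/179 + 57/179 → 109/179
merge 70/179 + 109/179 → 1
L = 10/179 + 24/179 + 34/179 + 52/179 + 70/179 + 109/179 + 1 = 478/179 ≈ 2.670 bits/symbol.

2.670 bits/symbol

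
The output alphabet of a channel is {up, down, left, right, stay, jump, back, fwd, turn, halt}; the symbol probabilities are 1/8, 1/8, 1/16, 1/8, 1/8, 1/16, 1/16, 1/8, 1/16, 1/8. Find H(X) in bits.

3.25 bits

Each probability is a power of 1/2, so log₂(1/p) is an integer.
H = Σ p·log₂(1/p) = 1/8·3 + 1/8·3 + 1/16·4 + 1/8·3 + 1/8·3 + 1/16·4 + 1/16·4 + 1/8·3 + 1/16·4 + 1/8·3 = 3.25 bits.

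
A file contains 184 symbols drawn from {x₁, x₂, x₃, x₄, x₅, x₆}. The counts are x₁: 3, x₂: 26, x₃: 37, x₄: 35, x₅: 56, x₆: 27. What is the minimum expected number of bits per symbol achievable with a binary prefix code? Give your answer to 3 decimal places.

Probabilities are the counts divided by 184.
Repeatedly combine the two least-probable nodes; the expected code length is the sum of the merged weights.
merge 3/184 + 13/92 → 29/184
merge 27/184 + 29/184 → 7/23
merge 35/184 + 37/184 → 9/23
merge 7/23 + 7/23 → 14/23
merge 9/23 + 14/23 → 1
L = 29/184 + 7/23 + 9/23 + 14/23 + 1 = 453/184 ≈ 2.462 bits/symbol.

2.462 bits/symbol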